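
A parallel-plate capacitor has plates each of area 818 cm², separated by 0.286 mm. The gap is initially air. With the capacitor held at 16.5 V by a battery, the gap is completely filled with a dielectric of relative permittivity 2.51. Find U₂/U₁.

U₂/U₁ ≈ 2.51

Battery connected ⇒ V is held fixed.
C₂ = 2.51 C₁ and U = ½CV², so U₂/U₁ = C₂/C₁ = 2.51.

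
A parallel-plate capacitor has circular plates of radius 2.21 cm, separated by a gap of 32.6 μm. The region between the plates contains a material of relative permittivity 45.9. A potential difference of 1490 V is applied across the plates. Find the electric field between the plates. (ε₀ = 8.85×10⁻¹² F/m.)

E = V/d = 1490 / 3.26×10⁻⁵ = 4.57×10⁷ V/m.

E ≈ 45.7 MV/m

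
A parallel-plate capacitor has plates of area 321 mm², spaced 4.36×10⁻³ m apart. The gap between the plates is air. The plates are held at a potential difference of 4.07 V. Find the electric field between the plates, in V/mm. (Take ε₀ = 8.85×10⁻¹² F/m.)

E = V/d = 4.07 / 4.36×10⁻³ = 9.33×10² V/m.

E ≈ 0.933 V/mm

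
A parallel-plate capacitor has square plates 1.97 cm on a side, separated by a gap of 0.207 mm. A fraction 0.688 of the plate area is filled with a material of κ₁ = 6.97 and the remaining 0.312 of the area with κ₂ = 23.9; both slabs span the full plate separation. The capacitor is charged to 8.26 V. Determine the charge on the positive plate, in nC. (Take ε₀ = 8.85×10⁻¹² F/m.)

A = (1.97 cm)² = 3.88×10⁻⁴ m².
Side-by-side slabs ⇒ two capacitors in parallel, each spanning the full gap.
C₁ = κ₁ε₀A₁/d = 6.97 × 8.85×10⁻¹² × 2.67×10⁻⁴ / 2.07×10⁻⁴ = 7.96×10⁻¹¹ F.
C₂ = κ₂ε₀A₂/d = 23.9 × 8.85×10⁻¹² × 1.21×10⁻⁴ / 2.07×10⁻⁴ = 1.24×10⁻¹⁰ F.
C = C₁ + C₂ = 2.03×10⁻¹⁰ F.
Q = CV = 2.03×10⁻¹⁰ × 8.26 = 1.68×10⁻⁹ C.

1.68 nC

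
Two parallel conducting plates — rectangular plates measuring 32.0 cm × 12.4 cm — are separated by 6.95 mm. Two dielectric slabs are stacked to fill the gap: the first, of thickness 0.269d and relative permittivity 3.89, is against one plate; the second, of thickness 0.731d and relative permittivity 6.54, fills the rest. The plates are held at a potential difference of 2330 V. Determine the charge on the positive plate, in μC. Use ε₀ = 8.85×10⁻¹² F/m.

0.651 μC

A = 32.0 × 12.4 cm² = 3.97×10⁻² m².
Stacked slabs ⇒ two capacitors in series, each with the full plate area.
C₁ = κ₁ε₀A/d₁ = 3.89 × 8.85×10⁻¹² × 3.97×10⁻² / 1.87×10⁻³ = 7.31×10⁻¹⁰ F.
C₂ = κ₂ε₀A/d₂ = 6.54 × 8.85×10⁻¹² × 3.97×10⁻² / 5.08×10⁻³ = 4.52×10⁻¹⁰ F.
C = (1/C₁ + 1/C₂)⁻¹ = 2.79×10⁻¹⁰ F.
Q = CV = 2.79×10⁻¹⁰ × 2330 = 6.51×10⁻⁷ C.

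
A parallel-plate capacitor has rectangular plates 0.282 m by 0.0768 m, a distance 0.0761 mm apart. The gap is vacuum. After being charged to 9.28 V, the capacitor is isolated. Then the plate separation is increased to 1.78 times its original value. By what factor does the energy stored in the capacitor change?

Isolated ⇒ Q is held fixed.
C₂ = 0.562 C₁ and U = Q²/(2C), so U₂/U₁ = C₁/C₂ = 1.78.

1.78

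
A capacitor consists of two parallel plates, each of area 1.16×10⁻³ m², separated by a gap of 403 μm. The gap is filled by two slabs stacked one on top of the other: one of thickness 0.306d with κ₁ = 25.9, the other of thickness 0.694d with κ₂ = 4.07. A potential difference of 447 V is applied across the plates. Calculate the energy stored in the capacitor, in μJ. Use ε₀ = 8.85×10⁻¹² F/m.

U ≈ 14.0 μJ

Stacked slabs ⇒ two capacitors in series, each with the full plate area.
C₁ = κ₁ε₀A/d₁ = 25.9 × 8.85×10⁻¹² × 1.16×10⁻³ / 1.23×10⁻⁴ = 2.16×10⁻⁹ F.
C₂ = κ₂ε₀A/d₂ = 4.07 × 8.85×10⁻¹² × 1.16×10⁻³ / 2.80×10⁻⁴ = 1.49×10⁻¹⁰ F.
C = (1/C₁ + 1/C₂)⁻¹ = 1.40×10⁻¹⁰ F.
U = ½CV² = ½ × 1.40×10⁻¹⁰ × (447)² = 1.40×10⁻⁵ J.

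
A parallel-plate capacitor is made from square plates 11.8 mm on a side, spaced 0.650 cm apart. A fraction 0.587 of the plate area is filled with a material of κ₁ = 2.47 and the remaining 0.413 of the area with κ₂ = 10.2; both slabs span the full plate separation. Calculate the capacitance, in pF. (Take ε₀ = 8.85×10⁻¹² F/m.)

1.07 pF

A = (11.8 mm)² = 1.39×10⁻⁴ m².
Side-by-side slabs ⇒ two capacitors in parallel, each spanning the full gap.
C₁ = κ₁ε₀A₁/d = 2.47 × 8.85×10⁻¹² × 8.17×10⁻⁵ / 6.50×10⁻³ = 2.75×10⁻¹³ F.
C₂ = κ₂ε₀A₂/d = 10.2 × 8.85×10⁻¹² × 5.75×10⁻⁵ / 6.50×10⁻³ = 7.99×10⁻¹³ F.
C = C₁ + C₂ = 1.07×10⁻¹² F.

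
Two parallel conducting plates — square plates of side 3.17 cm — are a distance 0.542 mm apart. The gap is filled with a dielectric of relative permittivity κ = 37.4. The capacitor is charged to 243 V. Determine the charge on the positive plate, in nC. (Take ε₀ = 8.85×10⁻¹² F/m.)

Q ≈ 149 nC

A = (3.17 cm)² = 1.00×10⁻³ m².
C = κε₀A/d = 37.4 × 8.85×10⁻¹² × 1.00×10⁻³ / 5.42×10⁻⁴ = 6.14×10⁻¹⁰ F.
Q = CV = 6.14×10⁻¹⁰ × 243 = 1.49×10⁻⁷ C.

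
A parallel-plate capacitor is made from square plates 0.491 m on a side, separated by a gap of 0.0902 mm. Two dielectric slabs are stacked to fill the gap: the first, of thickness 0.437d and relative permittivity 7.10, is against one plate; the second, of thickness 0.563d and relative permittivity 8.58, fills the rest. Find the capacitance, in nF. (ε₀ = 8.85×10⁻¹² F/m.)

186 nF

A = (0.491 m)² = 0.241 m².
Stacked slabs ⇒ two capacitors in series, each with the full plate area.
C₁ = κ₁ε₀A/d₁ = 7.10 × 8.85×10⁻¹² × 0.241 / 3.94×10⁻⁵ = 3.84×10⁻⁷ F.
C₂ = κ₂ε₀A/d₂ = 8.58 × 8.85×10⁻¹² × 0.241 / 5.08×10⁻⁵ = 3.60×10⁻⁷ F.
C = (1/C₁ + 1/C₂)⁻¹ = 1.86×10⁻⁷ F.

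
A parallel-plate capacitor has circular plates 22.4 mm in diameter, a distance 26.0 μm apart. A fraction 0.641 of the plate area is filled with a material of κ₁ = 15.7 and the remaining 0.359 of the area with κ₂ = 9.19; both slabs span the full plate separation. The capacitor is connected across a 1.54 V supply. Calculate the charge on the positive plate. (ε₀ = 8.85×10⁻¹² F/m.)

A = π(22.4/2 mm)² = 3.94×10⁻⁴ m².
Side-by-side slabs ⇒ two capacitors in parallel, each spanning the full gap.
C₁ = κ₁ε₀A₁/d = 15.7 × 8.85×10⁻¹² × 2.53×10⁻⁴ / 2.60×10⁻⁵ = 1.35×10⁻⁹ F.
C₂ = κ₂ε₀A₂/d = 9.19 × 8.85×10⁻¹² × 1.41×10⁻⁴ / 2.60×10⁻⁵ = 4.43×10⁻¹⁰ F.
C = C₁ + C₂ = 1.79×10⁻⁹ F.
Q = CV = 1.79×10⁻⁹ × 1.54 = 2.76×10⁻⁹ C.

Q ≈ 2.76 nC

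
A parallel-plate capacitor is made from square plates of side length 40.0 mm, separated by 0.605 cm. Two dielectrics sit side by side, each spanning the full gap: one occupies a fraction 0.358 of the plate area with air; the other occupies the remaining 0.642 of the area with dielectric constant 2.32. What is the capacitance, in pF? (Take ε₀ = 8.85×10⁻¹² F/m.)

4.32 pF

A = (40.0 mm)² = 1.60×10⁻³ m².
Side-by-side slabs ⇒ two capacitors in parallel, each spanning the full gap.
C₁ = κ₁ε₀A₁/d = 1.00 × 8.85×10⁻¹² × 5.73×10⁻⁴ / 6.05×10⁻³ = 8.38×10⁻¹³ F.
C₂ = κ₂ε₀A₂/d = 2.32 × 8.85×10⁻¹² × 1.03×10⁻³ / 6.05×10⁻³ = 3.49×10⁻¹² F.
C = C₁ + C₂ = 4.32×10⁻¹² F.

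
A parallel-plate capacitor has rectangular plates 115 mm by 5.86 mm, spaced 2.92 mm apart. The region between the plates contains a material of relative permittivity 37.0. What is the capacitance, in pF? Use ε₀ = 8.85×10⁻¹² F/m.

75.6 pF

A = 115 × 5.86 mm² = 6.74×10⁻⁴ m².
C = κε₀A/d = 37.0 × 8.85×10⁻¹² × 6.74×10⁻⁴ / 2.92×10⁻³ = 7.56×10⁻¹¹ F.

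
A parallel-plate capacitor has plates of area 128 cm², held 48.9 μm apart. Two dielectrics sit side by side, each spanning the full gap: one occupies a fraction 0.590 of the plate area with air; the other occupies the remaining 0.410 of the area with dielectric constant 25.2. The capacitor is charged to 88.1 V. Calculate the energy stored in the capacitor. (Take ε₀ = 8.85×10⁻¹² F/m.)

98.2 μJ

A = 128 cm² = 1.28×10⁻² m².
Side-by-side slabs ⇒ two capacitors in parallel, each spanning the full gap.
C₁ = κ₁ε₀A₁/d = 1.00 × 8.85×10⁻¹² × 7.55×10⁻³ / 4.89×10⁻⁵ = 1.37×10⁻⁹ F.
C₂ = κ₂ε₀A₂/d = 25.2 × 8.85×10⁻¹² × 5.25×10⁻³ / 4.89×10⁻⁵ = 2.39×10⁻⁸ F.
C = C₁ + C₂ = 2.53×10⁻⁸ F.
U = ½CV² = ½ × 2.53×10⁻⁸ × (88.1)² = 9.82×10⁻⁵ J.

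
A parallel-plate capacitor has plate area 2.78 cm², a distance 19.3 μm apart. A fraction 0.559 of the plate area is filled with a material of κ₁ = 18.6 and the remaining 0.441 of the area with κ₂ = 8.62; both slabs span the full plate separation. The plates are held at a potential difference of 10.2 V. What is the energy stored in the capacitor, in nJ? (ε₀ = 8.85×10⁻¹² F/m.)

U ≈ 94.2 nJ

A = 2.78 cm² = 2.78×10⁻⁴ m².
Side-by-side slabs ⇒ two capacitors in parallel, each spanning the full gap.
C₁ = κ₁ε₀A₁/d = 18.6 × 8.85×10⁻¹² × 1.55×10⁻⁴ / 1.93×10⁻⁵ = 1.33×10⁻⁹ F.
C₂ = κ₂ε₀A₂/d = 8.62 × 8.85×10⁻¹² × 1.23×10⁻⁴ / 1.93×10⁻⁵ = 4.85×10⁻¹⁰ F.
C = C₁ + C₂ = 1.81×10⁻⁹ F.
U = ½CV² = ½ × 1.81×10⁻⁹ × (10.2)² = 9.42×10⁻⁸ J.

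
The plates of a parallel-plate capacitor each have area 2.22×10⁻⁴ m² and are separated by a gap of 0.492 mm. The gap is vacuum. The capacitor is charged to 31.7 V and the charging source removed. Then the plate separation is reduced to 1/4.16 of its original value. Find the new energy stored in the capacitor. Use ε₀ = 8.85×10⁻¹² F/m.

U ≈ 482 pJ

Initially C₁ = ε₀A/d = 8.85×10⁻¹² × 2.22×10⁻⁴ / 4.92×10⁻⁴ = 3.99×10⁻¹² F.
U₁ = 2.01×10⁻⁹ J.
Isolated ⇒ Q is held fixed. C₂ = 4.16 C₁ and U = Q²/(2C), so U₂/U₁ = C₁/C₂ = 0.240.
U₂ = 0.240 × 2.01×10⁻⁹ = 4.82×10⁻¹⁰ J.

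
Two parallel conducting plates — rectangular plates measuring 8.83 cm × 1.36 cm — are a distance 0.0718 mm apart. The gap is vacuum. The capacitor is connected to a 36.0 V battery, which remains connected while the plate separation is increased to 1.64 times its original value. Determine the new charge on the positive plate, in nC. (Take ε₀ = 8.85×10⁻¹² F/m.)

Q ≈ 3.25 nC

A = 8.83 × 1.36 cm² = 1.20×10⁻³ m².
Initially C₁ = ε₀A/d = 8.85×10⁻¹² × 1.20×10⁻³ / 7.18×10⁻⁵ = 1.48×10⁻¹⁰ F.
Q₁ = 5.33×10⁻⁹ C.
Battery connected ⇒ V is held fixed. C₂ = 0.610 C₁ and Q = CV, so Q₂/Q₁ = C₂/C₁ = 0.610.
Q₂ = 0.610 × 5.33×10⁻⁹ = 3.25×10⁻⁹ C.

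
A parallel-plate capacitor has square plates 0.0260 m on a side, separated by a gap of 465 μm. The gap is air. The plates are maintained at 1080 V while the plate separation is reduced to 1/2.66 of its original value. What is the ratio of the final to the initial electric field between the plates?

2.66

Battery connected ⇒ V is held fixed.
E = V/d, so E₂/E₁ = d₁/d₂ = 2.66.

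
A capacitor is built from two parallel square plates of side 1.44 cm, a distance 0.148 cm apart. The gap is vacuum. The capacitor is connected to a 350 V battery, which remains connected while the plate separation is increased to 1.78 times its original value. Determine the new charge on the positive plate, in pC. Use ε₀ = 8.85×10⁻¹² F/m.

Q ≈ 244 pC

A = (1.44 cm)² = 2.07×10⁻⁴ m².
Initially C₁ = ε₀A/d = 8.85×10⁻¹² × 2.07×10⁻⁴ / 1.48×10⁻³ = 1.24×10⁻¹² F.
Q₁ = 4.34×10⁻¹⁰ C.
Battery connected ⇒ V is held fixed. C₂ = 0.562 C₁ and Q = CV, so Q₂/Q₁ = C₂/C₁ = 0.562.
Q₂ = 0.562 × 4.34×10⁻¹⁰ = 2.44×10⁻¹⁰ C.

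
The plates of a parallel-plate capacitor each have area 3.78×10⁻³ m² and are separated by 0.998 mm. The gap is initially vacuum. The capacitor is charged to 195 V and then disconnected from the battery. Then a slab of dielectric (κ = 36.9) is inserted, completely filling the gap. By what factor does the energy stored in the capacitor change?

Isolated ⇒ Q is held fixed.
C₂ = 36.9 C₁ and U = Q²/(2C), so U₂/U₁ = C₁/C₂ = 0.0271.

0.0271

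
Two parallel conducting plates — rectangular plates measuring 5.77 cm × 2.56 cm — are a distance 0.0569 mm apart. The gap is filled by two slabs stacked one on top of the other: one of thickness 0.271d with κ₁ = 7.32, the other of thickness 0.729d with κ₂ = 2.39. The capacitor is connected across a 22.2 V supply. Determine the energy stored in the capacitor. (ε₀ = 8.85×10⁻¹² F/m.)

A = 5.77 × 2.56 cm² = 1.48×10⁻³ m².
Stacked slabs ⇒ two capacitors in series, each with the full plate area.
C₁ = κ₁ε₀A/d₁ = 7.32 × 8.85×10⁻¹² × 1.48×10⁻³ / 1.54×10⁻⁵ = 6.21×10⁻⁹ F.
C₂ = κ₂ε₀A/d₂ = 2.39 × 8.85×10⁻¹² × 1.48×10⁻³ / 4.15×10⁻⁵ = 7.53×10⁻¹⁰ F.
C = (1/C₁ + 1/C₂)⁻¹ = 6.72×10⁻¹⁰ F.
U = ½CV² = ½ × 6.72×10⁻¹⁰ × (22.2)² = 1.66×10⁻⁷ J.

U ≈ 166 nJ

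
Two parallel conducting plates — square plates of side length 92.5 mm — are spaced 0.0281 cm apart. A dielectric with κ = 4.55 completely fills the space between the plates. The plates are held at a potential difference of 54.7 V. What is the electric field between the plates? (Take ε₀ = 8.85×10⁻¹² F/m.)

E = V/d = 54.7 / 2.81×10⁻⁴ = 1.95×10⁵ V/m.

195 V/mm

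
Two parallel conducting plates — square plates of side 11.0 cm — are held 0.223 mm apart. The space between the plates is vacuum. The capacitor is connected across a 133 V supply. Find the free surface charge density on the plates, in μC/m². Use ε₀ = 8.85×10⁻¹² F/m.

A = (11.0 cm)² = 1.21×10⁻² m².
C = ε₀A/d = 8.85×10⁻¹² × 1.21×10⁻² / 2.23×10⁻⁴ = 4.80×10⁻¹⁰ F.
σ = Q/A = CV/A = 4.80×10⁻¹⁰ × 133 / 1.21×10⁻² = 5.28×10⁻⁶ C/m².

5.28 μC/m²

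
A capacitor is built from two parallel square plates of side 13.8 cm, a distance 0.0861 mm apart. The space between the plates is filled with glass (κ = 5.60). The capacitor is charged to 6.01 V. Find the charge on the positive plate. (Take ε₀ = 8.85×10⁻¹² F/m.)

Q ≈ 65.9 nC

A = (13.8 cm)² = 1.90×10⁻² m².
C = κε₀A/d = 5.60 × 8.85×10⁻¹² × 1.90×10⁻² / 8.61×10⁻⁵ = 1.10×10⁻⁸ F.
Q = CV = 1.10×10⁻⁸ × 6.01 = 6.59×10⁻⁸ C.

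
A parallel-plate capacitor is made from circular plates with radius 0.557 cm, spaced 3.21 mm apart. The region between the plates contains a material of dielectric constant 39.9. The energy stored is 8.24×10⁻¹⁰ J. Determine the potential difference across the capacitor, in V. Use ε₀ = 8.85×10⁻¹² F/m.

A = π(0.557 cm)² = 9.75×10⁻⁵ m².
C = κε₀A/d = 39.9 × 8.85×10⁻¹² × 9.75×10⁻⁵ / 3.21×10⁻³ = 1.07×10⁻¹¹ F.
V = √(2U/C) = √(2 × 8.24×10⁻¹⁰ / 1.07×10⁻¹¹) = 12.4 V.

12.4 V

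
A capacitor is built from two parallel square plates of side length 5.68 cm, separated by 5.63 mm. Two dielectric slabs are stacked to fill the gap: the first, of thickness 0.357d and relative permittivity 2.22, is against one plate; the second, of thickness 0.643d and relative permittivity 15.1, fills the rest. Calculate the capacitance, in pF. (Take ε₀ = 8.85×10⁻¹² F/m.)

C ≈ 24.9 pF

A = (5.68 cm)² = 3.23×10⁻³ m².
Stacked slabs ⇒ two capacitors in series, each with the full plate area.
C₁ = κ₁ε₀A/d₁ = 2.22 × 8.85×10⁻¹² × 3.23×10⁻³ / 2.01×10⁻³ = 3.15×10⁻¹¹ F.
C₂ = κ₂ε₀A/d₂ = 15.1 × 8.85×10⁻¹² × 3.23×10⁻³ / 3.62×10⁻³ = 1.19×10⁻¹⁰ F.
C = (1/C₁ + 1/C₂)⁻¹ = 2.49×10⁻¹¹ F.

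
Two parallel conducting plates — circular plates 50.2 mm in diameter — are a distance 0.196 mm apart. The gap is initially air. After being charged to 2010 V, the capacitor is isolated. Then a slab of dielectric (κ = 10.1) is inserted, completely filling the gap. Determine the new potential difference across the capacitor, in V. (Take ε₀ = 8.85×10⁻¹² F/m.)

V ≈ 199 V

A = π(50.2/2 mm)² = 1.98×10⁻³ m².
Initially C₁ = ε₀A/d = 8.85×10⁻¹² × 1.98×10⁻³ / 1.96×10⁻⁴ = 8.94×10⁻¹¹ F.
V₁ = 2.01×10³ V.
Isolated ⇒ Q is held fixed. C₂ = 10.1 C₁ and V = Q/C, so V₂/V₁ = C₁/C₂ = 0.0990.
V₂ = 0.0990 × 2.01×10³ = 1.99×10² V.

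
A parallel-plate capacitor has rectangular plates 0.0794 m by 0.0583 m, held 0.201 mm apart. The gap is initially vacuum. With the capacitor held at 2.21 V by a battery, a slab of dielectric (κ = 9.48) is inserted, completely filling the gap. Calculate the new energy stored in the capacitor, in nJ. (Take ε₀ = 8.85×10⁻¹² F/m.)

U ≈ 4.72 nJ

A = 0.0794 × 0.0583 m² = 4.63×10⁻³ m².
Initially C₁ = ε₀A/d = 8.85×10⁻¹² × 4.63×10⁻³ / 2.01×10⁻⁴ = 2.04×10⁻¹⁰ F.
U₁ = 4.98×10⁻¹⁰ J.
Battery connected ⇒ V is held fixed. C₂ = 9.48 C₁ and U = ½CV², so U₂/U₁ = C₂/C₁ = 9.48.
U₂ = 9.48 × 4.98×10⁻¹⁰ = 4.72×10⁻⁹ J.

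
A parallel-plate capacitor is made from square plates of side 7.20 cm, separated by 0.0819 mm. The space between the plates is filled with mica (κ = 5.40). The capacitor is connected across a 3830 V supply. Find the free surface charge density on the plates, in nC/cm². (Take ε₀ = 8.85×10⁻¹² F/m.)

223 nC/cm²

A = (7.20 cm)² = 5.18×10⁻³ m².
C = κε₀A/d = 5.40 × 8.85×10⁻¹² × 5.18×10⁻³ / 8.19×10⁻⁵ = 3.02×10⁻⁹ F.
σ = Q/A = CV/A = 3.02×10⁻⁹ × 3830 / 5.18×10⁻³ = 2.23×10⁻³ C/m².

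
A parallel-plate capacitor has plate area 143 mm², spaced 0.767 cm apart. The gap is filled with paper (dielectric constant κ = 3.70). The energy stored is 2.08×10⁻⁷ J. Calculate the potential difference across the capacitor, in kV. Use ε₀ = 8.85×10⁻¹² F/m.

0.825 kV

A = 143 mm² = 1.43×10⁻⁴ m².
C = κε₀A/d = 3.70 × 8.85×10⁻¹² × 1.43×10⁻⁴ / 7.67×10⁻³ = 6.11×10⁻¹³ F.
V = √(2U/C) = √(2 × 2.08×10⁻⁷ / 6.11×10⁻¹³) = 8.25×10² V.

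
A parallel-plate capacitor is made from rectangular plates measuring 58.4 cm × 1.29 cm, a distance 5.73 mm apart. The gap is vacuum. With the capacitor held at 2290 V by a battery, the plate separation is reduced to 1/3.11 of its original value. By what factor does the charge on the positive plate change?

Battery connected ⇒ V is held fixed.
C₂ = 3.11 C₁ and Q = CV, so Q₂/Q₁ = C₂/C₁ = 3.11.

3.11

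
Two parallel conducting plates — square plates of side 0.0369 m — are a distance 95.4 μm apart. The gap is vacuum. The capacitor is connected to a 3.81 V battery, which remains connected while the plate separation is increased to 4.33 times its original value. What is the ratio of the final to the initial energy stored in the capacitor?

0.231

Battery connected ⇒ V is held fixed.
C₂ = 0.231 C₁ and U = ½CV², so U₂/U₁ = C₂/C₁ = 0.231.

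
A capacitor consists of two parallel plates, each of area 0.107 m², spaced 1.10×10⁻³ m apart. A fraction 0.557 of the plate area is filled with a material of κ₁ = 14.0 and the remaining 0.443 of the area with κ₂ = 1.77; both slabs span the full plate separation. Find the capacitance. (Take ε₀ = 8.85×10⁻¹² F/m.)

7.39 nF

Side-by-side slabs ⇒ two capacitors in parallel, each spanning the full gap.
C₁ = κ₁ε₀A₁/d = 14.0 × 8.85×10⁻¹² × 5.96×10⁻² / 1.10×10⁻³ = 6.71×10⁻⁹ F.
C₂ = κ₂ε₀A₂/d = 1.77 × 8.85×10⁻¹² × 4.74×10⁻² / 1.10×10⁻³ = 6.75×10⁻¹⁰ F.
C = C₁ + C₂ = 7.39×10⁻⁹ F.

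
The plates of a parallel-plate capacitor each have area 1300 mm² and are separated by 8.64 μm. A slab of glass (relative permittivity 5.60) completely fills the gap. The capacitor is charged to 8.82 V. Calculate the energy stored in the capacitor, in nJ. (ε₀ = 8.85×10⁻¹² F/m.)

290 nJ

A = 1300 mm² = 1.30×10⁻³ m².
C = κε₀A/d = 5.60 × 8.85×10⁻¹² × 1.30×10⁻³ / 8.64×10⁻⁶ = 7.46×10⁻⁹ F.
U = ½CV² = ½ × 7.46×10⁻⁹ × (8.82)² = 2.90×10⁻⁷ J.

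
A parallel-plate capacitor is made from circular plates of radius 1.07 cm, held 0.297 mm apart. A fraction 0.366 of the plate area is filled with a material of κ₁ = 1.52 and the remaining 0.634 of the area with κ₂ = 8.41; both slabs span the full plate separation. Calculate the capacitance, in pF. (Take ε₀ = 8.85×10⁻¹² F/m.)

C ≈ 63.1 pF

A = π(1.07 cm)² = 3.60×10⁻⁴ m².
Side-by-side slabs ⇒ two capacitors in parallel, each spanning the full gap.
C₁ = κ₁ε₀A₁/d = 1.52 × 8.85×10⁻¹² × 1.32×10⁻⁴ / 2.97×10⁻⁴ = 5.96×10⁻¹² F.
C₂ = κ₂ε₀A₂/d = 8.41 × 8.85×10⁻¹² × 2.28×10⁻⁴ / 2.97×10⁻⁴ = 5.71×10⁻¹¹ F.
C = C₁ + C₂ = 6.31×10⁻¹¹ F.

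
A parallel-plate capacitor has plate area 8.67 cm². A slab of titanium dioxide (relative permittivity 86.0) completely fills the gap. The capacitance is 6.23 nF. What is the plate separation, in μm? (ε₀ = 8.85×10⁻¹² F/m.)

A = 8.67 cm² = 8.67×10⁻⁴ m².
d = κε₀A/C = 86.0 × 8.85×10⁻¹² × 8.67×10⁻⁴ / 6.23×10⁻⁹ = 1.06×10⁻⁴ m.

d ≈ 106 μm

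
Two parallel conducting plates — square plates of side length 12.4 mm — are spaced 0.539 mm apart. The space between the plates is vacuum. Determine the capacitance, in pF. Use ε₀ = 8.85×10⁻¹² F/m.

A = (12.4 mm)² = 1.54×10⁻⁴ m².
C = ε₀A/d = 8.85×10⁻¹² × 1.54×10⁻⁴ / 5.39×10⁻⁴ = 2.52×10⁻¹² F.

C ≈ 2.52 pF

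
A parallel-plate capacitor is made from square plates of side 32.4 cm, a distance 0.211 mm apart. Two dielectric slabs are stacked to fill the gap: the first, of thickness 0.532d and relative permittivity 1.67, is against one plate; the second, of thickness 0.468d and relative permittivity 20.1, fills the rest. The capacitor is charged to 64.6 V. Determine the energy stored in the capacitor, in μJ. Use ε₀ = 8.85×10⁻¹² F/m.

U ≈ 26.9 μJ

A = (32.4 cm)² = 0.105 m².
Stacked slabs ⇒ two capacitors in series, each with the full plate area.
C₁ = κ₁ε₀A/d₁ = 1.67 × 8.85×10⁻¹² × 0.105 / 1.12×10⁻⁴ = 1.38×10⁻⁸ F.
C₂ = κ₂ε₀A/d₂ = 20.1 × 8.85×10⁻¹² × 0.105 / 9.87×10⁻⁵ = 1.89×10⁻⁷ F.
C = (1/C₁ + 1/C₂)⁻¹ = 1.29×10⁻⁸ F.
U = ½CV² = ½ × 1.29×10⁻⁸ × (64.6)² = 2.69×10⁻⁵ J.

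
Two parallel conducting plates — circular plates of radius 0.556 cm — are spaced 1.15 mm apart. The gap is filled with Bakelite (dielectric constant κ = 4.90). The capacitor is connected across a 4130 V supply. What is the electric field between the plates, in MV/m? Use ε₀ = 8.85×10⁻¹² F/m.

E ≈ 3.59 MV/m

E = V/d = 4130 / 1.15×10⁻³ = 3.59×10⁶ V/m.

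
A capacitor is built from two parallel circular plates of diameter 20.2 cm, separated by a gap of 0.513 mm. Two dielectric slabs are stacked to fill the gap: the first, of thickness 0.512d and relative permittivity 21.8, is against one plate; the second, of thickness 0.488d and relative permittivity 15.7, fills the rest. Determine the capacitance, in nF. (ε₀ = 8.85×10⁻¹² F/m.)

C ≈ 10.1 nF

A = π(20.2/2 cm)² = 3.20×10⁻² m².
Stacked slabs ⇒ two capacitors in series, each with the full plate area.
C₁ = κ₁ε₀A/d₁ = 21.8 × 8.85×10⁻¹² × 3.20×10⁻² / 2.63×10⁻⁴ = 2.35×10⁻⁸ F.
C₂ = κ₂ε₀A/d₂ = 15.7 × 8.85×10⁻¹² × 3.20×10⁻² / 2.50×10⁻⁴ = 1.78×10⁻⁸ F.
C = (1/C₁ + 1/C₂)⁻¹ = 1.01×10⁻⁸ F.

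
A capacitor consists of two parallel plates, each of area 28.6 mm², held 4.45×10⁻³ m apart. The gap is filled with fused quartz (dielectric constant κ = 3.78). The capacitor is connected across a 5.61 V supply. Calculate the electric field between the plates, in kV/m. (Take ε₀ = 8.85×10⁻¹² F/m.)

E = V/d = 5.61 / 4.45×10⁻³ = 1.26×10³ V/m.

E ≈ 1.26 kV/m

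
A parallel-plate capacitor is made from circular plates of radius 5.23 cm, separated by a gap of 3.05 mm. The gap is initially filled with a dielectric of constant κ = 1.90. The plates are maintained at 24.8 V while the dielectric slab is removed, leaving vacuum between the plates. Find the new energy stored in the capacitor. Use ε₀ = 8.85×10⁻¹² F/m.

7.67 nJ

A = π(5.23 cm)² = 8.59×10⁻³ m².
Initially C₁ = κε₀A/d = 1.90 × 8.85×10⁻¹² × 8.59×10⁻³ / 3.05×10⁻³ = 4.74×10⁻¹¹ F.
U₁ = 1.46×10⁻⁸ J.
Battery connected ⇒ V is held fixed. C₂ = 0.526 C₁ and U = ½CV², so U₂/U₁ = C₂/C₁ = 0.526.
U₂ = 0.526 × 1.46×10⁻⁸ = 7.67×10⁻⁹ J.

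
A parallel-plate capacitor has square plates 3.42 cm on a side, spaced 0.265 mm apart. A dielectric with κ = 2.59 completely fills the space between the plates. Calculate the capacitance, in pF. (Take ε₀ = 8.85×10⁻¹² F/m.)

C ≈ 101 pF

A = (3.42 cm)² = 1.17×10⁻³ m².
C = κε₀A/d = 2.59 × 8.85×10⁻¹² × 1.17×10⁻³ / 2.65×10⁻⁴ = 1.01×10⁻¹⁰ F.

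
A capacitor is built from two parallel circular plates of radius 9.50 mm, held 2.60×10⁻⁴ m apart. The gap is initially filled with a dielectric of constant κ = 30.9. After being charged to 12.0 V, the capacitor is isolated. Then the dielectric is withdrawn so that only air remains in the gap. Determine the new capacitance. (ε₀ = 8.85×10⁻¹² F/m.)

C ≈ 9.65 pF

A = π(9.50 mm)² = 2.84×10⁻⁴ m².
Initially C₁ = κε₀A/d = 30.9 × 8.85×10⁻¹² × 2.84×10⁻⁴ / 2.60×10⁻⁴ = 2.98×10⁻¹⁰ F.
C = κε₀A/d scales with κ, so C₂/C₁ = 1/κ = 1/30.9 = 0.0324.
C₂ = 0.0324 × 2.98×10⁻¹⁰ = 9.65×10⁻¹² F.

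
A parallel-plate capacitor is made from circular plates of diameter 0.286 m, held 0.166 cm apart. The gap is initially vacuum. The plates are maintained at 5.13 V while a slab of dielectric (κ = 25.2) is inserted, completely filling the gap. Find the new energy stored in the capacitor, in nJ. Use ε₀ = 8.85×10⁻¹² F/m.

U ≈ 114 nJ

A = π(0.286/2 m)² = 6.42×10⁻² m².
Initially C₁ = ε₀A/d = 8.85×10⁻¹² × 6.42×10⁻² / 1.66×10⁻³ = 3.42×10⁻¹⁰ F.
U₁ = 4.51×10⁻⁹ J.
Battery connected ⇒ V is held fixed. C₂ = 25.2 C₁ and U = ½CV², so U₂/U₁ = C₂/C₁ = 25.2.
U₂ = 25.2 × 4.51×10⁻⁹ = 1.14×10⁻⁷ J.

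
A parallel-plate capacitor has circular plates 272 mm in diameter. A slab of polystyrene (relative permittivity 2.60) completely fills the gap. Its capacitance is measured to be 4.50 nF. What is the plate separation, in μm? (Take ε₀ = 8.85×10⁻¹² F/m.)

d ≈ 297 μm

A = π(272/2 mm)² = 5.81×10⁻² m².
d = κε₀A/C = 2.60 × 8.85×10⁻¹² × 5.81×10⁻² / 4.50×10⁻⁹ = 2.97×10⁻⁴ m.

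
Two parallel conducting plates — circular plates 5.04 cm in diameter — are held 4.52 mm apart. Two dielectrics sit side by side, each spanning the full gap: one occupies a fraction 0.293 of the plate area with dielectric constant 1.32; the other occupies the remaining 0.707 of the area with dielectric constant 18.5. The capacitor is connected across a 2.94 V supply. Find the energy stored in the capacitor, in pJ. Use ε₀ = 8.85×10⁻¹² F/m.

227 pJ

A = π(5.04/2 cm)² = 2.00×10⁻³ m².
Side-by-side slabs ⇒ two capacitors in parallel, each spanning the full gap.
C₁ = κ₁ε₀A₁/d = 1.32 × 8.85×10⁻¹² × 5.85×10⁻⁴ / 4.52×10⁻³ = 1.51×10⁻¹² F.
C₂ = κ₂ε₀A₂/d = 18.5 × 8.85×10⁻¹² × 1.41×10⁻³ / 4.52×10⁻³ = 5.11×10⁻¹¹ F.
C = C₁ + C₂ = 5.26×10⁻¹¹ F.
U = ½CV² = ½ × 5.26×10⁻¹¹ × (2.94)² = 2.27×10⁻¹⁰ J.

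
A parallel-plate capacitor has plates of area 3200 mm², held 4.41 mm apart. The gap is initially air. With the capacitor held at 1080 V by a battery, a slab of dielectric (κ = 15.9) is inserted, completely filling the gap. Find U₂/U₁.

Battery connected ⇒ V is held fixed.
C₂ = 15.9 C₁ and U = ½CV², so U₂/U₁ = C₂/C₁ = 15.9.

15.9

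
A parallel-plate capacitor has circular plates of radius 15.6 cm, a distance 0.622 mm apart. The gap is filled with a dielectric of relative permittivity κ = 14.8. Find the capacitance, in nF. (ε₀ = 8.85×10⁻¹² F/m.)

A = π(15.6 cm)² = 7.65×10⁻² m².
C = κε₀A/d = 14.8 × 8.85×10⁻¹² × 7.65×10⁻² / 6.22×10⁻⁴ = 1.61×10⁻⁸ F.

C ≈ 16.1 nF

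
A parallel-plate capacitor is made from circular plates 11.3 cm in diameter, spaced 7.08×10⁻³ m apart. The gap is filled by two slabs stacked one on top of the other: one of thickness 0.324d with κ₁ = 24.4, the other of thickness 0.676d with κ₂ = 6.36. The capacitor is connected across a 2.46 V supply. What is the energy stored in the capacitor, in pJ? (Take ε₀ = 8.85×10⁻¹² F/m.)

A = π(11.3/2 cm)² = 1.00×10⁻² m².
Stacked slabs ⇒ two capacitors in series, each with the full plate area.
C₁ = κ₁ε₀A/d₁ = 24.4 × 8.85×10⁻¹² × 1.00×10⁻² / 2.29×10⁻³ = 9.44×10⁻¹⁰ F.
C₂ = κ₂ε₀A/d₂ = 6.36 × 8.85×10⁻¹² × 1.00×10⁻² / 4.79×10⁻³ = 1.18×10⁻¹⁰ F.
C = (1/C₁ + 1/C₂)⁻¹ = 1.05×10⁻¹⁰ F.
U = ½CV² = ½ × 1.05×10⁻¹⁰ × (2.46)² = 3.17×10⁻¹⁰ J.

317 pJ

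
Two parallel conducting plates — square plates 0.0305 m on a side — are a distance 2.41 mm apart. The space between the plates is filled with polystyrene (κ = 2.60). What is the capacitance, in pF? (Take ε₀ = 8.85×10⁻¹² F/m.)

A = (0.0305 m)² = 9.30×10⁻⁴ m².
C = κε₀A/d = 2.60 × 8.85×10⁻¹² × 9.30×10⁻⁴ / 2.41×10⁻³ = 8.88×10⁻¹² F.

C ≈ 8.88 pF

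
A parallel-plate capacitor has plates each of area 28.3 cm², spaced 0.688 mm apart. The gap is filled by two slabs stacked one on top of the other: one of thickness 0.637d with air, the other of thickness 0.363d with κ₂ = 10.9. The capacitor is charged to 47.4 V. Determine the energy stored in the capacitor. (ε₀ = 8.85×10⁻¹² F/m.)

U ≈ 61.0 nJ

A = 28.3 cm² = 2.83×10⁻³ m².
Stacked slabs ⇒ two capacitors in series, each with the full plate area.
C₁ = κ₁ε₀A/d₁ = 1.00 × 8.85×10⁻¹² × 2.83×10⁻³ / 4.38×10⁻⁴ = 5.71×10⁻¹¹ F.
C₂ = κ₂ε₀A/d₂ = 10.9 × 8.85×10⁻¹² × 2.83×10⁻³ / 2.50×10⁻⁴ = 1.09×10⁻⁹ F.
C = (1/C₁ + 1/C₂)⁻¹ = 5.43×10⁻¹¹ F.
U = ½CV² = ½ × 5.43×10⁻¹¹ × (47.4)² = 6.10×10⁻⁸ J.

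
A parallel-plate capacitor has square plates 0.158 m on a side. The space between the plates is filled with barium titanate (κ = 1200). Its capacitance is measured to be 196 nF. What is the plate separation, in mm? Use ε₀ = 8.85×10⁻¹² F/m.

d ≈ 1.35 mm

A = (0.158 m)² = 2.50×10⁻² m².
d = κε₀A/C = 1200 × 8.85×10⁻¹² × 2.50×10⁻² / 1.96×10⁻⁷ = 1.35×10⁻³ m.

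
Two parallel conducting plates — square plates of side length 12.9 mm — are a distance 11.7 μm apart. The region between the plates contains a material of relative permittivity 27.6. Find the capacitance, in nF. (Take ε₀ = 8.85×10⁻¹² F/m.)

A = (12.9 mm)² = 1.66×10⁻⁴ m².
C = κε₀A/d = 27.6 × 8.85×10⁻¹² × 1.66×10⁻⁴ / 1.17×10⁻⁵ = 3.47×10⁻⁹ F.

3.47 nF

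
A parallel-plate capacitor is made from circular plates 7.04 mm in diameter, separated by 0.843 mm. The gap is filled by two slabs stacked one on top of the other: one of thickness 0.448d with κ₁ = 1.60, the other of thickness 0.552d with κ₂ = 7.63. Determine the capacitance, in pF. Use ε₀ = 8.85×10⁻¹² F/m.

C ≈ 1.16 pF

A = π(7.04/2 mm)² = 3.89×10⁻⁵ m².
Stacked slabs ⇒ two capacitors in series, each with the full plate area.
C₁ = κ₁ε₀A/d₁ = 1.60 × 8.85×10⁻¹² × 3.89×10⁻⁵ / 3.78×10⁻⁴ = 1.46×10⁻¹² F.
C₂ = κ₂ε₀A/d₂ = 7.63 × 8.85×10⁻¹² × 3.89×10⁻⁵ / 4.65×10⁻⁴ = 5.65×10⁻¹² F.
C = (1/C₁ + 1/C₂)⁻¹ = 1.16×10⁻¹² F.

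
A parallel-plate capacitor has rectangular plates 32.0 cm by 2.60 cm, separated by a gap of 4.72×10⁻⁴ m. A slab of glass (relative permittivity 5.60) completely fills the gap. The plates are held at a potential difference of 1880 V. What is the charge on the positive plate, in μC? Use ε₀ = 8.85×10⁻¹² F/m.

A = 32.0 × 2.60 cm² = 8.32×10⁻³ m².
C = κε₀A/d = 5.60 × 8.85×10⁻¹² × 8.32×10⁻³ / 4.72×10⁻⁴ = 8.74×10⁻¹⁰ F.
Q = CV = 8.74×10⁻¹⁰ × 1880 = 1.64×10⁻⁶ C.

1.64 μC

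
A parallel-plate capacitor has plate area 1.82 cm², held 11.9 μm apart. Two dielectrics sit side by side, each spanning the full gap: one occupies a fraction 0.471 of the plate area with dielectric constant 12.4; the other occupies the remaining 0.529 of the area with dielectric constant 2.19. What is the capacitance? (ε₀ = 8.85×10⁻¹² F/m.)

0.947 nF

A = 1.82 cm² = 1.82×10⁻⁴ m².
Side-by-side slabs ⇒ two capacitors in parallel, each spanning the full gap.
C₁ = κ₁ε₀A₁/d = 12.4 × 8.85×10⁻¹² × 8.57×10⁻⁵ / 1.19×10⁻⁵ = 7.91×10⁻¹⁰ F.
C₂ = κ₂ε₀A₂/d = 2.19 × 8.85×10⁻¹² × 9.63×10⁻⁵ / 1.19×10⁻⁵ = 1.57×10⁻¹⁰ F.
C = C₁ + C₂ = 9.47×10⁻¹⁰ F.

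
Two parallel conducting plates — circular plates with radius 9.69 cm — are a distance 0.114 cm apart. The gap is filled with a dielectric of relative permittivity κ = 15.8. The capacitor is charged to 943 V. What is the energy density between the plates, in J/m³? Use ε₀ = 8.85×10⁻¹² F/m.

47.8 J/m³

E = V/d = 943 / 1.14×10⁻³ = 8.27×10⁵ V/m.
u = ½κε₀E² = ½ × 15.8 × 8.85×10⁻¹² × (8.27×10⁵)² = 47.8 J/m³.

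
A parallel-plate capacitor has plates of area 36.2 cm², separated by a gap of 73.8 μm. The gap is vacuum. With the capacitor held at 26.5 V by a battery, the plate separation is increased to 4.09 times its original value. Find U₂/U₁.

U₂/U₁ ≈ 0.244

Battery connected ⇒ V is held fixed.
C₂ = 0.244 C₁ and U = ½CV², so U₂/U₁ = C₂/C₁ = 0.244.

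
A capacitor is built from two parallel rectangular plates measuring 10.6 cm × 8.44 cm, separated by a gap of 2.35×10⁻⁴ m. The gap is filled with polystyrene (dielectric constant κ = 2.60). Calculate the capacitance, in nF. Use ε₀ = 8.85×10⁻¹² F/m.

A = 10.6 × 8.44 cm² = 8.95×10⁻³ m².
C = κε₀A/d = 2.60 × 8.85×10⁻¹² × 8.95×10⁻³ / 2.35×10⁻⁴ = 8.76×10⁻¹⁰ F.

0.876 nF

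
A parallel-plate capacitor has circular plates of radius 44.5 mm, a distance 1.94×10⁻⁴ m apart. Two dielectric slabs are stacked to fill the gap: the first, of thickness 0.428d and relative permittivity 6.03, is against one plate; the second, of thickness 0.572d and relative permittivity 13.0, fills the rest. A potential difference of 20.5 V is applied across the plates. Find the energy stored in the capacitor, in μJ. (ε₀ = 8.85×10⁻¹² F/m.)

U ≈ 0.519 μJ

A = π(44.5 mm)² = 6.22×10⁻³ m².
Stacked slabs ⇒ two capacitors in series, each with the full plate area.
C₁ = κ₁ε₀A/d₁ = 6.03 × 8.85×10⁻¹² × 6.22×10⁻³ / 8.30×10⁻⁵ = 4.00×10⁻⁹ F.
C₂ = κ₂ε₀A/d₂ = 13.0 × 8.85×10⁻¹² × 6.22×10⁻³ / 1.11×10⁻⁴ = 6.45×10⁻⁹ F.
C = (1/C₁ + 1/C₂)⁻¹ = 2.47×10⁻⁹ F.
U = ½CV² = ½ × 2.47×10⁻⁹ × (20.5)² = 5.19×10⁻⁷ J.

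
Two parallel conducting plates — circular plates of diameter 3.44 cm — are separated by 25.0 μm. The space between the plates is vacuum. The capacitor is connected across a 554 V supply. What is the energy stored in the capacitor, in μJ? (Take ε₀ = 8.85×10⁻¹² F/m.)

A = π(3.44/2 cm)² = 9.29×10⁻⁴ m².
C = ε₀A/d = 8.85×10⁻¹² × 9.29×10⁻⁴ / 2.50×10⁻⁵ = 3.29×10⁻¹⁰ F.
U = ½CV² = ½ × 3.29×10⁻¹⁰ × (554)² = 5.05×10⁻⁵ J.

U ≈ 50.5 μJ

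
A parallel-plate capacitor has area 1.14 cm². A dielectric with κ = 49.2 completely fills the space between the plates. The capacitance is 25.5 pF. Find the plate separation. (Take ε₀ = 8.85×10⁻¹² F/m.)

A = 1.14 cm² = 1.14×10⁻⁴ m².
d = κε₀A/C = 49.2 × 8.85×10⁻¹² × 1.14×10⁻⁴ / 2.55×10⁻¹¹ = 1.95×10⁻³ m.

d ≈ 1.95 mm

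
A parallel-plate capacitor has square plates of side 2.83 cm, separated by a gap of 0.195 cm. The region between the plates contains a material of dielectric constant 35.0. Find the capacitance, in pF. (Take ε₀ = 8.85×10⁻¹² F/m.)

C ≈ 127 pF

A = (2.83 cm)² = 8.01×10⁻⁴ m².
C = κε₀A/d = 35.0 × 8.85×10⁻¹² × 8.01×10⁻⁴ / 1.95×10⁻³ = 1.27×10⁻¹⁰ F.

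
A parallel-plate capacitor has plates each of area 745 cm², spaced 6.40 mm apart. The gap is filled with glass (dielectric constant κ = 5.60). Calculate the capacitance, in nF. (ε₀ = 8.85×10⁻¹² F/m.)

A = 745 cm² = 7.45×10⁻² m².
C = κε₀A/d = 5.60 × 8.85×10⁻¹² × 7.45×10⁻² / 6.40×10⁻³ = 5.77×10⁻¹⁰ F.

C ≈ 0.577 nF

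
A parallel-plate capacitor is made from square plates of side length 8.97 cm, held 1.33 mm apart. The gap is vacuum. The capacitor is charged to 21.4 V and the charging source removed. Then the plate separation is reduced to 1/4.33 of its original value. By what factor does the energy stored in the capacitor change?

Isolated ⇒ Q is held fixed.
C₂ = 4.33 C₁ and U = Q²/(2C), so U₂/U₁ = C₁/C₂ = 0.231.

0.231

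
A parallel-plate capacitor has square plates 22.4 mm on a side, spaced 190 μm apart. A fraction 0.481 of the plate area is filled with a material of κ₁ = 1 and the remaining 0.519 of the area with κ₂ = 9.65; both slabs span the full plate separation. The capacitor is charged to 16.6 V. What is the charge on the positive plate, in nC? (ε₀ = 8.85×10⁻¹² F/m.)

A = (22.4 mm)² = 5.02×10⁻⁴ m².
Side-by-side slabs ⇒ two capacitors in parallel, each spanning the full gap.
C₁ = κ₁ε₀A₁/d = 1.00 × 8.85×10⁻¹² × 2.41×10⁻⁴ / 1.90×10⁻⁴ = 1.12×10⁻¹¹ F.
C₂ = κ₂ε₀A₂/d = 9.65 × 8.85×10⁻¹² × 2.60×10⁻⁴ / 1.90×10⁻⁴ = 1.17×10⁻¹⁰ F.
C = C₁ + C₂ = 1.28×10⁻¹⁰ F.
Q = CV = 1.28×10⁻¹⁰ × 16.6 = 2.13×10⁻⁹ C.

Q ≈ 2.13 nC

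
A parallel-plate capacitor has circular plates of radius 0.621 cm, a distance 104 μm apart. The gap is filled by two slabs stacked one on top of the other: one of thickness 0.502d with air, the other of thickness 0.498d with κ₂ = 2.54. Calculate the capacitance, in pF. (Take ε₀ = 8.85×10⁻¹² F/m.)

A = π(0.621 cm)² = 1.21×10⁻⁴ m².
Stacked slabs ⇒ two capacitors in series, each with the full plate area.
C₁ = κ₁ε₀A/d₁ = 1.00 × 8.85×10⁻¹² × 1.21×10⁻⁴ / 5.22×10⁻⁵ = 2.05×10⁻¹¹ F.
C₂ = κ₂ε₀A/d₂ = 2.54 × 8.85×10⁻¹² × 1.21×10⁻⁴ / 5.18×10⁻⁵ = 5.26×10⁻¹¹ F.
C = (1/C₁ + 1/C₂)⁻¹ = 1.48×10⁻¹¹ F.

14.8 pF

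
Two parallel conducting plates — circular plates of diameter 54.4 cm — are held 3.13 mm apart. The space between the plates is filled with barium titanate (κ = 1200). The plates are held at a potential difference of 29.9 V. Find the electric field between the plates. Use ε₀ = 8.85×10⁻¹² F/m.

E ≈ 9.55 kV/m

E = V/d = 29.9 / 3.13×10⁻³ = 9.55×10³ V/m.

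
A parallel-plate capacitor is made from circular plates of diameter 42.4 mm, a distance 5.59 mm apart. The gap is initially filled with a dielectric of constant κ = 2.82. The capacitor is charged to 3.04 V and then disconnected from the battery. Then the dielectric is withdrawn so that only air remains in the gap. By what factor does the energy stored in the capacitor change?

Isolated ⇒ Q is held fixed.
C₂ = 0.355 C₁ and U = Q²/(2C), so U₂/U₁ = C₁/C₂ = 2.82.

2.82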